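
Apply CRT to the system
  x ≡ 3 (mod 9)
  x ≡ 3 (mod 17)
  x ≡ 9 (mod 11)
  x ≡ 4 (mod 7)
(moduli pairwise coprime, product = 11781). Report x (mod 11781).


Product of moduli M = 9 · 17 · 11 · 7 = 11781.
Merge one congruence at a time:
  Start: x ≡ 3 (mod 9).
  Combine with x ≡ 3 (mod 17); new modulus lcm = 153.
    Write x = 3 + 9·t and substitute into x ≡ 3 (mod 17): 9·t ≡ 3 − 3 = 0 (mod 17).
    The inverse of 9 mod 17 is 2 (since 9·2 = 18 = 1·17 + 1), so t ≡ 2·0 = 0 ≡ 0 (mod 17).
    Then x = 3 + 9·0 = 3, valid modulo lcm(9, 17) = 153: x ≡ 3 (mod 153).
  Combine with x ≡ 9 (mod 11); new modulus lcm = 1683.
    Write x = 3 + 153·t and substitute into x ≡ 9 (mod 11): 153·t ≡ 9 − 3 = 6 (mod 11).
    Reduce coefficients mod 11: 10·t ≡ 6 (mod 11).
    The inverse of 10 mod 11 is 10 (since 10·10 = 100 = 9·11 + 1), so t ≡ 10·6 = 60 ≡ 5 (mod 11).
    Then x = 3 + 153·5 = 768, valid modulo lcm(153, 11) = 1683: x ≡ 768 (mod 1683).
  Combine with x ≡ 4 (mod 7); new modulus lcm = 11781.
    Write x = 768 + 1683·t and substitute into x ≡ 4 (mod 7): 1683·t ≡ 4 − 768 = -764 (mod 7).
    Reduce coefficients mod 7: 3·t ≡ 6 (mod 7).
    The inverse of 3 mod 7 is 5 (since 3·5 = 15 = 2·7 + 1), so t ≡ 5·6 = 30 ≡ 2 (mod 7).
    Then x = 768 + 1683·2 = 4134, valid modulo lcm(1683, 7) = 11781: x ≡ 4134 (mod 11781).
Verify against each original: 4134 mod 9 = 3, 4134 mod 17 = 3, 4134 mod 11 = 9, 4134 mod 7 = 4.

x ≡ 4134 (mod 11781).


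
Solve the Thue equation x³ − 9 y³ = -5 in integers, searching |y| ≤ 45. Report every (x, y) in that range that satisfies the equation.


The equation is x³ - 9y³ = -5. For fixed y, x³ = 9·y³ − 5, so a solution requires the RHS to be a perfect cube.
Strategy: iterate y from -45 to 45, compute RHS = 9·y³ − 5, and check whether it is a (positive or negative) perfect cube.
Check small values of y:
  y = 0: RHS = -5 is not a perfect cube.
  y = 1: RHS = 4 is not a perfect cube.
  y = -1: RHS = -14 is not a perfect cube.
  y = 2: RHS = 67 is not a perfect cube.
  y = -2: RHS = -77 is not a perfect cube.
  y = 3: RHS = 238 is not a perfect cube.
  y = -3: RHS = -248 is not a perfect cube.
Continuing the search up to |y| = 45 finds no solutions either.
No (x, y) in the scanned range satisfies the equation.

No integer solutions with |y| ≤ 45.


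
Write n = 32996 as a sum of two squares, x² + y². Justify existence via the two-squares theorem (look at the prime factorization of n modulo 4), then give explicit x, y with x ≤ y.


Step 1: Factor n = 32996 = 2^2 · 73 · 113.
Step 2: Check the mod-4 condition on each prime factor: 2 = 2 (special); 73 ≡ 1 (mod 4), exponent 1; 113 ≡ 1 (mod 4), exponent 1.
All primes ≡ 3 (mod 4) appear to even exponent (or don't appear), so by the two-squares theorem n IS expressible as a sum of two squares.
Step 3: Build a representation. Group n = k² · m with k = 2 and m = 73 · 113 = 8249 (a product of primes ≡ 1 (mod 4)); a representation of m scales to one of n via (k·x)² + (k·y)² = k²(x² + y²). Each prime p ≡ 1 (mod 4) is itself a sum of two squares; find a² by testing p − a² for a perfect square:
  73: 73 − 1² = 72, 73 − 2² = 69, 73 − 3² = 64 = 8² ⇒ 73 = 3² + 8².
  113: 113 − 1² = 112, 113 − 2² = 109, 113 − 3² = 104, 113 − 4² = 97, 113 − 5² = 88, 113 − 6² = 77, 113 − 7² = 64 = 8² ⇒ 113 = 7² + 8².
  Combine using the Brahmagupta–Fibonacci identity (a² + b²)(c² + d²) = (ac − bd)² + (ad + bc)² = (ac + bd)² + (ad − bc)²:
  73 · 113 = 8249: from (3² + 8²)(7² + 8²), take (3·7 − 8·8, 3·8 + 8·7) = (21 − 64, 24 + 56) = (-43, 80); dropping signs (only squares matter) gives (43, 80); check 43² + 80² = 1849 + 6400 = 8249 ✓.
  Scale by k = 2: (2·43, 2·80) = (86, 160).
Step 4: Order so x ≤ y and verify: 86² + 160² = 7396 + 25600 = 32996 = n. ✓

n = 32996 = 86² + 160² (one valid representation with x ≤ y).


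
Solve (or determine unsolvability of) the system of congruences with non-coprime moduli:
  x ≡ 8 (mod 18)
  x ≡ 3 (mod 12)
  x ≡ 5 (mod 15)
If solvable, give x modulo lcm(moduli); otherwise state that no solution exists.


Moduli 18, 12, 15 are not pairwise coprime, so CRT works modulo lcm(m_i) when all pairwise compatibility conditions hold.
Pairwise compatibility: gcd(m_i, m_j) must divide a_i - a_j for every pair.
Merge one congruence at a time:
  Start: x ≡ 8 (mod 18).
  Combine with x ≡ 3 (mod 12): gcd(18, 12) = 6, and 3 - 8 = -5 is NOT divisible by 6.
    ⇒ system is inconsistent (no integer solution).

No solution (the system is inconsistent).


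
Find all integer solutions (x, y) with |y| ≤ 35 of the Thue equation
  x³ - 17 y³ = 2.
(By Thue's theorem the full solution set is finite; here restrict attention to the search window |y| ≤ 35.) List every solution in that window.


The equation is x³ - 17y³ = 2. For fixed y, x³ = 17·y³ + 2, so a solution requires the RHS to be a perfect cube.
Strategy: iterate y from -35 to 35, compute RHS = 17·y³ + 2, and check whether it is a (positive or negative) perfect cube.
Check small values of y:
  y = 0: RHS = 2 is not a perfect cube.
  y = 1: RHS = 19 is not a perfect cube.
  y = -1: RHS = -15 is not a perfect cube.
  y = 2: RHS = 138 is not a perfect cube.
  y = -2: RHS = -134 is not a perfect cube.
  y = 3: RHS = 461 is not a perfect cube.
  y = -3: RHS = -457 is not a perfect cube.
Continuing the search up to |y| = 35 finds no solutions either.
No (x, y) in the scanned range satisfies the equation.

No integer solutions with |y| ≤ 35.


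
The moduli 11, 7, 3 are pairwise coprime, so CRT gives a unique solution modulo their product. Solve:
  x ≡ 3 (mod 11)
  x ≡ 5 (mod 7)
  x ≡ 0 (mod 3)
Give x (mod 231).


Moduli 11, 7, 3 are pairwise coprime; by CRT there is a unique solution modulo M = 11 · 7 · 3 = 231.
Solve pairwise, accumulating the modulus:
  Start with x ≡ 3 (mod 11).
  Combine with x ≡ 5 (mod 7): since gcd(11, 7) = 1, we get a unique residue mod 77.
    Write x = 3 + 11·t and substitute into x ≡ 5 (mod 7): 11·t ≡ 5 − 3 = 2 (mod 7).
    Reduce coefficients mod 7: 4·t ≡ 2 (mod 7).
    The inverse of 4 mod 7 is 2 (since 4·2 = 8 = 1·7 + 1), so t ≡ 2·2 = 4 ≡ 4 (mod 7).
    Then x = 3 + 11·4 = 47, valid modulo lcm(11, 7) = 77: x ≡ 47 (mod 77).
  Combine with x ≡ 0 (mod 3): since gcd(77, 3) = 1, we get a unique residue mod 231.
    Write x = 47 + 77·t and substitute into x ≡ 0 (mod 3): 77·t ≡ 0 − 47 = -47 (mod 3).
    Reduce coefficients mod 3: 2·t ≡ 1 (mod 3).
    The inverse of 2 mod 3 is 2 (since 2·2 = 4 = 1·3 + 1), so t ≡ 2·1 = 2 ≡ 2 (mod 3).
    Then x = 47 + 77·2 = 201, valid modulo lcm(77, 3) = 231: x ≡ 201 (mod 231).
Verify: 201 mod 11 = 3 ✓, 201 mod 7 = 5 ✓, 201 mod 3 = 0 ✓.

x ≡ 201 (mod 231).


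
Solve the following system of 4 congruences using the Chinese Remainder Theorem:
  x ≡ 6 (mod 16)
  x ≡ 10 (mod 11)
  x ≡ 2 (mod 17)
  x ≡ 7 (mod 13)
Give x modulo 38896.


Product of moduli M = 16 · 11 · 17 · 13 = 38896.
Merge one congruence at a time:
  Start: x ≡ 6 (mod 16).
  Combine with x ≡ 10 (mod 11); new modulus lcm = 176.
    Write x = 6 + 16·t and substitute into x ≡ 10 (mod 11): 16·t ≡ 10 − 6 = 4 (mod 11).
    Reduce coefficients mod 11: 5·t ≡ 4 (mod 11).
    The inverse of 5 mod 11 is 9 (since 5·9 = 45 = 4·11 + 1), so t ≡ 9·4 = 36 ≡ 3 (mod 11).
    Then x = 6 + 16·3 = 54, valid modulo lcm(16, 11) = 176: x ≡ 54 (mod 176).
  Combine with x ≡ 2 (mod 17); new modulus lcm = 2992.
    Write x = 54 + 176·t and substitute into x ≡ 2 (mod 17): 176·t ≡ 2 − 54 = -52 (mod 17).
    Reduce coefficients mod 17: 6·t ≡ 16 (mod 17).
    The inverse of 6 mod 17 is 3 (since 6·3 = 18 = 1·17 + 1), so t ≡ 3·16 = 48 ≡ 14 (mod 17).
    Then x = 54 + 176·14 = 2518, valid modulo lcm(176, 17) = 2992: x ≡ 2518 (mod 2992).
  Combine with x ≡ 7 (mod 13); new modulus lcm = 38896.
    Write x = 2518 + 2992·t and substitute into x ≡ 7 (mod 13): 2992·t ≡ 7 − 2518 = -2511 (mod 13).
    Reduce coefficients mod 13: 2·t ≡ 11 (mod 13).
    The inverse of 2 mod 13 is 7 (since 2·7 = 14 = 1·13 + 1), so t ≡ 7·11 = 77 ≡ 12 (mod 13).
    Then x = 2518 + 2992·12 = 38422, valid modulo lcm(2992, 13) = 38896: x ≡ 38422 (mod 38896).
Verify against each original: 38422 mod 16 = 6, 38422 mod 11 = 10, 38422 mod 17 = 2, 38422 mod 13 = 7.

x ≡ 38422 (mod 38896).


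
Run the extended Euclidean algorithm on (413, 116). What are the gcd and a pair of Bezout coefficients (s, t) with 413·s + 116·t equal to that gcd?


Euclidean algorithm on (413, 116) — divide until remainder is 0:
  413 = 3 · 116 + 65
  116 = 1 · 65 + 51
  65 = 1 · 51 + 14
  51 = 3 · 14 + 9
  14 = 1 · 9 + 5
  9 = 1 · 5 + 4
  5 = 1 · 4 + 1
  4 = 4 · 1 + 0
gcd(413, 116) = 1.
Track Bezout coefficients alongside the remainders: start with r₀ = 413 = a·1 + b·0 (s = 1, t = 0) and r₁ = 116 = a·0 + b·1 (s = 0, t = 1); each new remainder r_{k+1} = r_{k-1} − q_k·r_k inherits s_{k+1} = s_{k-1} − q_k·s_k, t_{k+1} = t_{k-1} − q_k·t_k, so r_k = a·s_k + b·t_k at every step:
  q = 3: r = 65, s = 1 − 3·0 = 1, t = 0 − 3·1 = -3  (check: 413·1 + 116·(-3) = 65)
  q = 1: r = 51, s = 0 − 1·1 = -1, t = 1 − 1·(-3) = 4  (check: 413·(-1) + 116·4 = 51)
  q = 1: r = 14, s = 1 − 1·(-1) = 2, t = -3 − 1·4 = -7  (check: 413·2 + 116·(-7) = 14)
  q = 3: r = 9, s = -1 − 3·2 = -7, t = 4 − 3·(-7) = 25  (check: 413·(-7) + 116·25 = 9)
  q = 1: r = 5, s = 2 − 1·(-7) = 9, t = -7 − 1·25 = -32  (check: 413·9 + 116·(-32) = 5)
  q = 1: r = 4, s = -7 − 1·9 = -16, t = 25 − 1·(-32) = 57  (check: 413·(-16) + 116·57 = 4)
  q = 1: r = 1, s = 9 − 1·(-16) = 25, t = -32 − 1·57 = -89  (check: 413·25 + 116·(-89) = 1)
The row with r = 1 (the gcd) gives the Bezout coefficients s = 25, t = -89.
Result: 413 · (25) + 116 · (-89) = 1.

gcd(413, 116) = 1; s = 25, t = -89 (check: 413·25 + 116·(-89) = 1).


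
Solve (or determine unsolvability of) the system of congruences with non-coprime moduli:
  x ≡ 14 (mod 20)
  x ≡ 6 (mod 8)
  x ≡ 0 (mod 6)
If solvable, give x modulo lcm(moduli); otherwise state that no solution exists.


Moduli 20, 8, 6 are not pairwise coprime, so CRT works modulo lcm(m_i) when all pairwise compatibility conditions hold.
Pairwise compatibility: gcd(m_i, m_j) must divide a_i - a_j for every pair.
Merge one congruence at a time:
  Start: x ≡ 14 (mod 20).
  Combine with x ≡ 6 (mod 8): gcd(20, 8) = 4; 6 - 14 = -8, which IS divisible by 4, so compatible.
    Write x = 14 + 20·t and substitute into x ≡ 6 (mod 8): 20·t ≡ 6 − 14 = -8 (mod 8).
    Divide the congruence (and modulus) by g = 4: 5·t ≡ -2 (mod 2).
    Reduce coefficients mod 2: 1·t ≡ 0 (mod 2).
    So t ≡ 0 (mod 2).
    Then x = 14 + 20·0 = 14, valid modulo lcm(20, 8) = 40: x ≡ 14 (mod 40).
  Combine with x ≡ 0 (mod 6): gcd(40, 6) = 2; 0 - 14 = -14, which IS divisible by 2, so compatible.
    Write x = 14 + 40·t and substitute into x ≡ 0 (mod 6): 40·t ≡ 0 − 14 = -14 (mod 6).
    Divide the congruence (and modulus) by g = 2: 20·t ≡ -7 (mod 3).
    Reduce coefficients mod 3: 2·t ≡ 2 (mod 3).
    The inverse of 2 mod 3 is 2 (since 2·2 = 4 = 1·3 + 1), so t ≡ 2·2 = 4 ≡ 1 (mod 3).
    Then x = 14 + 40·1 = 54, valid modulo lcm(40, 6) = 120: x ≡ 54 (mod 120).
Verify: 54 mod 20 = 14, 54 mod 8 = 6, 54 mod 6 = 0.

x ≡ 54 (mod 120).


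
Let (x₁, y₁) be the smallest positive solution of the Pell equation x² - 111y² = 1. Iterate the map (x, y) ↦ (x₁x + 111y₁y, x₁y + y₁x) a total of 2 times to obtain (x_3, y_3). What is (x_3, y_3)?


Step 1: Find the fundamental solution (x₁, y₁) of x² - 111y² = 1.
  Expand √111 as a continued fraction. a₀ = ⌊√111⌋ = 10; iterate m_{k+1} = d_k·a_k − m_k, d_{k+1} = (111 − m_{k+1}²)/d_k, a_{k+1} = ⌊(a₀ + m_{k+1})/d_{k+1}⌋ (starting m₀ = 0, d₀ = 1), with convergents p_k = a_k·p_{k-1} + p_{k-2}, q_k = a_k·q_{k-1} + q_{k-2} (p₋₁ = 1, q₋₁ = 0):
  k = 0: a₀ = 10; p₀/q₀ = 10/1; p₀² − 111·q₀² = 100 − 111 = -11.
  k = 1: m = 10, d = 11, a = ⌊(10 + 10)/11⌋ = 1; p/q = (1·10 + 1)/(1·1 + 0) = 11/1; p² − 111·q² = 121 − 111 = 10.
  k = 2: m = 1, d = 10, a = ⌊(10 + 1)/10⌋ = 1; p/q = (1·11 + 10)/(1·1 + 1) = 21/2; p² − 111·q² = 441 − 444 = -3.
  k = 3: m = 9, d = 3, a = ⌊(10 + 9)/3⌋ = 6; p/q = (6·21 + 11)/(6·2 + 1) = 137/13; p² − 111·q² = 18769 − 18759 = 10.
  k = 4: m = 9, d = 10, a = ⌊(10 + 9)/10⌋ = 1; p/q = (1·137 + 21)/(1·13 + 2) = 158/15; p² − 111·q² = 24964 − 24975 = -11.
  k = 5: m = 1, d = 11, a = ⌊(10 + 1)/11⌋ = 1; p/q = (1·158 + 137)/(1·15 + 13) = 295/28; p² − 111·q² = 87025 − 87024 = 1.
  The first convergent with p² − 111·q² = 1 gives the fundamental solution (x₁, y₁) = (295, 28).
Step 2: Apply the recurrence (x_{n+1}, y_{n+1}) = (x₁x_n + 111y₁y_n, x₁y_n + y₁x_n) repeatedly.
  From (x_1, y_1) = (295, 28): x_2 = 295·295 + 111·28·28 = 174049; y_2 = 295·28 + 28·295 = 16520.
  From (x_2, y_2) = (174049, 16520): x_3 = 295·174049 + 111·28·16520 = 102688615; y_3 = 295·16520 + 28·174049 = 9746772.
Step 3: Verify x_3² - 111·y_3² = 10544951650618225 - 10544951650618224 = 1 (should be 1). ✓

(x_1, y_1) = (295, 28); (x_3, y_3) = (102688615, 9746772).


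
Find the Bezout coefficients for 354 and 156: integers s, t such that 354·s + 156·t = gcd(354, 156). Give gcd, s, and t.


Euclidean algorithm on (354, 156) — divide until remainder is 0:
  354 = 2 · 156 + 42
  156 = 3 · 42 + 30
  42 = 1 · 30 + 12
  30 = 2 · 12 + 6
  12 = 2 · 6 + 0
gcd(354, 156) = 6.
Track Bezout coefficients alongside the remainders: start with r₀ = 354 = a·1 + b·0 (s = 1, t = 0) and r₁ = 156 = a·0 + b·1 (s = 0, t = 1); each new remainder r_{k+1} = r_{k-1} − q_k·r_k inherits s_{k+1} = s_{k-1} − q_k·s_k, t_{k+1} = t_{k-1} − q_k·t_k, so r_k = a·s_k + b·t_k at every step:
  q = 2: r = 42, s = 1 − 2·0 = 1, t = 0 − 2·1 = -2  (check: 354·1 + 156·(-2) = 42)
  q = 3: r = 30, s = 0 − 3·1 = -3, t = 1 − 3·(-2) = 7  (check: 354·(-3) + 156·7 = 30)
  q = 1: r = 12, s = 1 − 1·(-3) = 4, t = -2 − 1·7 = -9  (check: 354·4 + 156·(-9) = 12)
  q = 2: r = 6, s = -3 − 2·4 = -11, t = 7 − 2·(-9) = 25  (check: 354·(-11) + 156·25 = 6)
The row with r = 6 (the gcd) gives the Bezout coefficients s = -11, t = 25.
Result: 354 · (-11) + 156 · (25) = 6.

gcd(354, 156) = 6; s = -11, t = 25 (check: 354·(-11) + 156·25 = 6).


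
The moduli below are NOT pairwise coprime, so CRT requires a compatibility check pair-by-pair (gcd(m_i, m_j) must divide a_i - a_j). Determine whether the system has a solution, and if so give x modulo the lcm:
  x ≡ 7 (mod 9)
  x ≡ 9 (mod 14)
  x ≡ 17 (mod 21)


Moduli 9, 14, 21 are not pairwise coprime, so CRT works modulo lcm(m_i) when all pairwise compatibility conditions hold.
Pairwise compatibility: gcd(m_i, m_j) must divide a_i - a_j for every pair.
Merge one congruence at a time:
  Start: x ≡ 7 (mod 9).
  Combine with x ≡ 9 (mod 14): gcd(9, 14) = 1; 9 - 7 = 2, which IS divisible by 1, so compatible.
    Write x = 7 + 9·t and substitute into x ≡ 9 (mod 14): 9·t ≡ 9 − 7 = 2 (mod 14).
    The inverse of 9 mod 14 is 11 (since 9·11 = 99 = 7·14 + 1), so t ≡ 11·2 = 22 ≡ 8 (mod 14).
    Then x = 7 + 9·8 = 79, valid modulo lcm(9, 14) = 126: x ≡ 79 (mod 126).
  Combine with x ≡ 17 (mod 21): gcd(126, 21) = 21, and 17 - 79 = -62 is NOT divisible by 21.
    ⇒ system is inconsistent (no integer solution).

No solution (the system is inconsistent).


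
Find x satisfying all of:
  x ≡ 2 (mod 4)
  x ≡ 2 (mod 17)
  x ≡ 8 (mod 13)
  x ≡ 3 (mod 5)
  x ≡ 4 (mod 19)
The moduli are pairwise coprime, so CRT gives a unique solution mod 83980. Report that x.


Product of moduli M = 4 · 17 · 13 · 5 · 19 = 83980.
Merge one congruence at a time:
  Start: x ≡ 2 (mod 4).
  Combine with x ≡ 2 (mod 17); new modulus lcm = 68.
    Write x = 2 + 4·t and substitute into x ≡ 2 (mod 17): 4·t ≡ 2 − 2 = 0 (mod 17).
    The inverse of 4 mod 17 is 13 (since 4·13 = 52 = 3·17 + 1), so t ≡ 13·0 = 0 ≡ 0 (mod 17).
    Then x = 2 + 4·0 = 2, valid modulo lcm(4, 17) = 68: x ≡ 2 (mod 68).
  Combine with x ≡ 8 (mod 13); new modulus lcm = 884.
    Write x = 2 + 68·t and substitute into x ≡ 8 (mod 13): 68·t ≡ 8 − 2 = 6 (mod 13).
    Reduce coefficients mod 13: 3·t ≡ 6 (mod 13).
    The inverse of 3 mod 13 is 9 (since 3·9 = 27 = 2·13 + 1), so t ≡ 9·6 = 54 ≡ 2 (mod 13).
    Then x = 2 + 68·2 = 138, valid modulo lcm(68, 13) = 884: x ≡ 138 (mod 884).
  Combine with x ≡ 3 (mod 5); new modulus lcm = 4420.
    Write x = 138 + 884·t and substitute into x ≡ 3 (mod 5): 884·t ≡ 3 − 138 = -135 (mod 5).
    Reduce coefficients mod 5: 4·t ≡ 0 (mod 5).
    The inverse of 4 mod 5 is 4 (since 4·4 = 16 = 3·5 + 1), so t ≡ 4·0 = 0 ≡ 0 (mod 5).
    Then x = 138 + 884·0 = 138, valid modulo lcm(884, 5) = 4420: x ≡ 138 (mod 4420).
  Combine with x ≡ 4 (mod 19); new modulus lcm = 83980.
    Write x = 138 + 4420·t and substitute into x ≡ 4 (mod 19): 4420·t ≡ 4 − 138 = -134 (mod 19).
    Reduce coefficients mod 19: 12·t ≡ 18 (mod 19).
    The inverse of 12 mod 19 is 8 (since 12·8 = 96 = 5·19 + 1), so t ≡ 8·18 = 144 ≡ 11 (mod 19).
    Then x = 138 + 4420·11 = 48758, valid modulo lcm(4420, 19) = 83980: x ≡ 48758 (mod 83980).
Verify against each original: 48758 mod 4 = 2, 48758 mod 17 = 2, 48758 mod 13 = 8, 48758 mod 5 = 3, 48758 mod 19 = 4.

x ≡ 48758 (mod 83980).


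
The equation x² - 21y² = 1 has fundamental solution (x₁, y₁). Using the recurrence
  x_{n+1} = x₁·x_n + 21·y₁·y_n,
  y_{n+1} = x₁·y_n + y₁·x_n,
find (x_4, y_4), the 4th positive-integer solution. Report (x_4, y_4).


Step 1: Find the fundamental solution (x₁, y₁) of x² - 21y² = 1.
  Expand √21 as a continued fraction. a₀ = ⌊√21⌋ = 4; iterate m_{k+1} = d_k·a_k − m_k, d_{k+1} = (21 − m_{k+1}²)/d_k, a_{k+1} = ⌊(a₀ + m_{k+1})/d_{k+1}⌋ (starting m₀ = 0, d₀ = 1), with convergents p_k = a_k·p_{k-1} + p_{k-2}, q_k = a_k·q_{k-1} + q_{k-2} (p₋₁ = 1, q₋₁ = 0):
  k = 0: a₀ = 4; p₀/q₀ = 4/1; p₀² − 21·q₀² = 16 − 21 = -5.
  k = 1: m = 4, d = 5, a = ⌊(4 + 4)/5⌋ = 1; p/q = (1·4 + 1)/(1·1 + 0) = 5/1; p² − 21·q² = 25 − 21 = 4.
  k = 2: m = 1, d = 4, a = ⌊(4 + 1)/4⌋ = 1; p/q = (1·5 + 4)/(1·1 + 1) = 9/2; p² − 21·q² = 81 − 84 = -3.
  k = 3: m = 3, d = 3, a = ⌊(4 + 3)/3⌋ = 2; p/q = (2·9 + 5)/(2·2 + 1) = 23/5; p² − 21·q² = 529 − 525 = 4.
  k = 4: m = 3, d = 4, a = ⌊(4 + 3)/4⌋ = 1; p/q = (1·23 + 9)/(1·5 + 2) = 32/7; p² − 21·q² = 1024 − 1029 = -5.
  k = 5: m = 1, d = 5, a = ⌊(4 + 1)/5⌋ = 1; p/q = (1·32 + 23)/(1·7 + 5) = 55/12; p² − 21·q² = 3025 − 3024 = 1.
  The first convergent with p² − 21·q² = 1 gives the fundamental solution (x₁, y₁) = (55, 12).
Step 2: Apply the recurrence (x_{n+1}, y_{n+1}) = (x₁x_n + 21y₁y_n, x₁y_n + y₁x_n) repeatedly.
  From (x_1, y_1) = (55, 12): x_2 = 55·55 + 21·12·12 = 6049; y_2 = 55·12 + 12·55 = 1320.
  From (x_2, y_2) = (6049, 1320): x_3 = 55·6049 + 21·12·1320 = 665335; y_3 = 55·1320 + 12·6049 = 145188.
  From (x_3, y_3) = (665335, 145188): x_4 = 55·665335 + 21·12·145188 = 73180801; y_4 = 55·145188 + 12·665335 = 15969360.
Step 3: Verify x_4² - 21·y_4² = 5355429635001601 - 5355429635001600 = 1 (should be 1). ✓

(x_1, y_1) = (55, 12); (x_4, y_4) = (73180801, 15969360).


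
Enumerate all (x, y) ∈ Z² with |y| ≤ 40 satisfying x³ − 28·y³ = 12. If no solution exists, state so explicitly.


The equation is x³ - 28y³ = 12. For fixed y, x³ = 28·y³ + 12, so a solution requires the RHS to be a perfect cube.
Strategy: iterate y from -40 to 40, compute RHS = 28·y³ + 12, and check whether it is a (positive or negative) perfect cube.
Check small values of y:
  y = 0: RHS = 12 is not a perfect cube.
  y = 1: RHS = 40 is not a perfect cube.
  y = -1: RHS = -16 is not a perfect cube.
  y = 2: RHS = 236 is not a perfect cube.
  y = -2: RHS = -212 is not a perfect cube.
  y = 3: RHS = 768 is not a perfect cube.
  y = -3: RHS = -744 is not a perfect cube.
Continuing the search up to |y| = 40 finds no solutions either.
No (x, y) in the scanned range satisfies the equation.

No integer solutions with |y| ≤ 40.


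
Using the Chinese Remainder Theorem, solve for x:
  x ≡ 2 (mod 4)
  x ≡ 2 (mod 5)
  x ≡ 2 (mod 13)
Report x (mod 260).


Moduli 4, 5, 13 are pairwise coprime; by CRT there is a unique solution modulo M = 4 · 5 · 13 = 260.
Solve pairwise, accumulating the modulus:
  Start with x ≡ 2 (mod 4).
  Combine with x ≡ 2 (mod 5): since gcd(4, 5) = 1, we get a unique residue mod 20.
    Write x = 2 + 4·t and substitute into x ≡ 2 (mod 5): 4·t ≡ 2 − 2 = 0 (mod 5).
    The inverse of 4 mod 5 is 4 (since 4·4 = 16 = 3·5 + 1), so t ≡ 4·0 = 0 ≡ 0 (mod 5).
    Then x = 2 + 4·0 = 2, valid modulo lcm(4, 5) = 20: x ≡ 2 (mod 20).
  Combine with x ≡ 2 (mod 13): since gcd(20, 13) = 1, we get a unique residue mod 260.
    Write x = 2 + 20·t and substitute into x ≡ 2 (mod 13): 20·t ≡ 2 − 2 = 0 (mod 13).
    Reduce coefficients mod 13: 7·t ≡ 0 (mod 13).
    The inverse of 7 mod 13 is 2 (since 7·2 = 14 = 1·13 + 1), so t ≡ 2·0 = 0 ≡ 0 (mod 13).
    Then x = 2 + 20·0 = 2, valid modulo lcm(20, 13) = 260: x ≡ 2 (mod 260).
Verify: 2 mod 4 = 2 ✓, 2 mod 5 = 2 ✓, 2 mod 13 = 2 ✓.

x ≡ 2 (mod 260).


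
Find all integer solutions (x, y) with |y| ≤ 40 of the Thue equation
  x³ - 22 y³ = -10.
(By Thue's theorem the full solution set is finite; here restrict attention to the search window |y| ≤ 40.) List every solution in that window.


The equation is x³ - 22y³ = -10. For fixed y, x³ = 22·y³ − 10, so a solution requires the RHS to be a perfect cube.
Strategy: iterate y from -40 to 40, compute RHS = 22·y³ − 10, and check whether it is a (positive or negative) perfect cube.
Check small values of y:
  y = 0: RHS = -10 is not a perfect cube.
  y = 1: RHS = 12 is not a perfect cube.
  y = -1: RHS = -32 is not a perfect cube.
  y = 2: RHS = 166 is not a perfect cube.
  y = -2: RHS = -186 is not a perfect cube.
  y = 3: RHS = 584 is not a perfect cube.
  y = -3: RHS = -604 is not a perfect cube.
Continuing the search up to |y| = 40 finds no solutions either.
No (x, y) in the scanned range satisfies the equation.

No integer solutions with |y| ≤ 40.


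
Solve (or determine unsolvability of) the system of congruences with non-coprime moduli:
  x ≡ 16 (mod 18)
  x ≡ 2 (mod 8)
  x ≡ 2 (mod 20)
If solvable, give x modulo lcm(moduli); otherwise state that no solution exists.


Moduli 18, 8, 20 are not pairwise coprime, so CRT works modulo lcm(m_i) when all pairwise compatibility conditions hold.
Pairwise compatibility: gcd(m_i, m_j) must divide a_i - a_j for every pair.
Merge one congruence at a time:
  Start: x ≡ 16 (mod 18).
  Combine with x ≡ 2 (mod 8): gcd(18, 8) = 2; 2 - 16 = -14, which IS divisible by 2, so compatible.
    Write x = 16 + 18·t and substitute into x ≡ 2 (mod 8): 18·t ≡ 2 − 16 = -14 (mod 8).
    Divide the congruence (and modulus) by g = 2: 9·t ≡ -7 (mod 4).
    Reduce coefficients mod 4: 1·t ≡ 1 (mod 4).
    So t ≡ 1 (mod 4).
    Then x = 16 + 18·1 = 34, valid modulo lcm(18, 8) = 72: x ≡ 34 (mod 72).
  Combine with x ≡ 2 (mod 20): gcd(72, 20) = 4; 2 - 34 = -32, which IS divisible by 4, so compatible.
    Write x = 34 + 72·t and substitute into x ≡ 2 (mod 20): 72·t ≡ 2 − 34 = -32 (mod 20).
    Divide the congruence (and modulus) by g = 4: 18·t ≡ -8 (mod 5).
    Reduce coefficients mod 5: 3·t ≡ 2 (mod 5).
    The inverse of 3 mod 5 is 2 (since 3·2 = 6 = 1·5 + 1), so t ≡ 2·2 = 4 ≡ 4 (mod 5).
    Then x = 34 + 72·4 = 322, valid modulo lcm(72, 20) = 360: x ≡ 322 (mod 360).
Verify: 322 mod 18 = 16, 322 mod 8 = 2, 322 mod 20 = 2.

x ≡ 322 (mod 360).


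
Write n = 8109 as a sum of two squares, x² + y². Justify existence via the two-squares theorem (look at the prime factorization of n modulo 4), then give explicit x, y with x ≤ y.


Step 1: Factor n = 8109 = 3^2 · 17 · 53.
Step 2: Check the mod-4 condition on each prime factor: 3 ≡ 3 (mod 4), exponent 2 (must be even); 17 ≡ 1 (mod 4), exponent 1; 53 ≡ 1 (mod 4), exponent 1.
All primes ≡ 3 (mod 4) appear to even exponent (or don't appear), so by the two-squares theorem n IS expressible as a sum of two squares.
Step 3: Build a representation. Group n = k² · m with k = 3 and m = 17 · 53 = 901 (a product of primes ≡ 1 (mod 4)); a representation of m scales to one of n via (k·x)² + (k·y)² = k²(x² + y²). Each prime p ≡ 1 (mod 4) is itself a sum of two squares; find a² by testing p − a² for a perfect square:
  17: 17 − 1² = 16 = 4² ⇒ 17 = 1² + 4².
  53: 53 − 1² = 52, 53 − 2² = 49 = 7² ⇒ 53 = 2² + 7².
  Combine using the Brahmagupta–Fibonacci identity (a² + b²)(c² + d²) = (ac − bd)² + (ad + bc)² = (ac + bd)² + (ad − bc)²:
  17 · 53 = 901: from (1² + 4²)(2² + 7²), take (1·2 − 4·7, 1·7 + 4·2) = (2 − 28, 7 + 8) = (-26, 15); dropping signs (only squares matter) gives (26, 15); check 26² + 15² = 676 + 225 = 901 ✓.
  Scale by k = 3: (3·26, 3·15) = (78, 45).
Step 4: Order so x ≤ y and verify: 45² + 78² = 2025 + 6084 = 8109 = n. ✓

n = 8109 = 45² + 78² (one valid representation with x ≤ y).


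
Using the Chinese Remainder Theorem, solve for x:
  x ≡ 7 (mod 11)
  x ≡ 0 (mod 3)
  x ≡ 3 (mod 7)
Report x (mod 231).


Moduli 11, 3, 7 are pairwise coprime; by CRT there is a unique solution modulo M = 11 · 3 · 7 = 231.
Solve pairwise, accumulating the modulus:
  Start with x ≡ 7 (mod 11).
  Combine with x ≡ 0 (mod 3): since gcd(11, 3) = 1, we get a unique residue mod 33.
    Write x = 7 + 11·t and substitute into x ≡ 0 (mod 3): 11·t ≡ 0 − 7 = -7 (mod 3).
    Reduce coefficients mod 3: 2·t ≡ 2 (mod 3).
    The inverse of 2 mod 3 is 2 (since 2·2 = 4 = 1·3 + 1), so t ≡ 2·2 = 4 ≡ 1 (mod 3).
    Then x = 7 + 11·1 = 18, valid modulo lcm(11, 3) = 33: x ≡ 18 (mod 33).
  Combine with x ≡ 3 (mod 7): since gcd(33, 7) = 1, we get a unique residue mod 231.
    Write x = 18 + 33·t and substitute into x ≡ 3 (mod 7): 33·t ≡ 3 − 18 = -15 (mod 7).
    Reduce coefficients mod 7: 5·t ≡ 6 (mod 7).
    The inverse of 5 mod 7 is 3 (since 5·3 = 15 = 2·7 + 1), so t ≡ 3·6 = 18 ≡ 4 (mod 7).
    Then x = 18 + 33·4 = 150, valid modulo lcm(33, 7) = 231: x ≡ 150 (mod 231).
Verify: 150 mod 11 = 7 ✓, 150 mod 3 = 0 ✓, 150 mod 7 = 3 ✓.

x ≡ 150 (mod 231).


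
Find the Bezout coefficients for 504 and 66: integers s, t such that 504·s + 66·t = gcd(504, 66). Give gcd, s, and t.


Euclidean algorithm on (504, 66) — divide until remainder is 0:
  504 = 7 · 66 + 42
  66 = 1 · 42 + 24
  42 = 1 · 24 + 18
  24 = 1 · 18 + 6
  18 = 3 · 6 + 0
gcd(504, 66) = 6.
Track Bezout coefficients alongside the remainders: start with r₀ = 504 = a·1 + b·0 (s = 1, t = 0) and r₁ = 66 = a·0 + b·1 (s = 0, t = 1); each new remainder r_{k+1} = r_{k-1} − q_k·r_k inherits s_{k+1} = s_{k-1} − q_k·s_k, t_{k+1} = t_{k-1} − q_k·t_k, so r_k = a·s_k + b·t_k at every step:
  q = 7: r = 42, s = 1 − 7·0 = 1, t = 0 − 7·1 = -7  (check: 504·1 + 66·(-7) = 42)
  q = 1: r = 24, s = 0 − 1·1 = -1, t = 1 − 1·(-7) = 8  (check: 504·(-1) + 66·8 = 24)
  q = 1: r = 18, s = 1 − 1·(-1) = 2, t = -7 − 1·8 = -15  (check: 504·2 + 66·(-15) = 18)
  q = 1: r = 6, s = -1 − 1·2 = -3, t = 8 − 1·(-15) = 23  (check: 504·(-3) + 66·23 = 6)
The row with r = 6 (the gcd) gives the Bezout coefficients s = -3, t = 23.
Result: 504 · (-3) + 66 · (23) = 6.

gcd(504, 66) = 6; s = -3, t = 23 (check: 504·(-3) + 66·23 = 6).


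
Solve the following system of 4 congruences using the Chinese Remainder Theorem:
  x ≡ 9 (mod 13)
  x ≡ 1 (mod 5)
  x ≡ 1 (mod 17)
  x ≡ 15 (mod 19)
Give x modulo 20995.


Product of moduli M = 13 · 5 · 17 · 19 = 20995.
Merge one congruence at a time:
  Start: x ≡ 9 (mod 13).
  Combine with x ≡ 1 (mod 5); new modulus lcm = 65.
    Write x = 9 + 13·t and substitute into x ≡ 1 (mod 5): 13·t ≡ 1 − 9 = -8 (mod 5).
    Reduce coefficients mod 5: 3·t ≡ 2 (mod 5).
    The inverse of 3 mod 5 is 2 (since 3·2 = 6 = 1·5 + 1), so t ≡ 2·2 = 4 ≡ 4 (mod 5).
    Then x = 9 + 13·4 = 61, valid modulo lcm(13, 5) = 65: x ≡ 61 (mod 65).
  Combine with x ≡ 1 (mod 17); new modulus lcm = 1105.
    Write x = 61 + 65·t and substitute into x ≡ 1 (mod 17): 65·t ≡ 1 − 61 = -60 (mod 17).
    Reduce coefficients mod 17: 14·t ≡ 8 (mod 17).
    The inverse of 14 mod 17 is 11 (since 14·11 = 154 = 9·17 + 1), so t ≡ 11·8 = 88 ≡ 3 (mod 17).
    Then x = 61 + 65·3 = 256, valid modulo lcm(65, 17) = 1105: x ≡ 256 (mod 1105).
  Combine with x ≡ 15 (mod 19); new modulus lcm = 20995.
    Write x = 256 + 1105·t and substitute into x ≡ 15 (mod 19): 1105·t ≡ 15 − 256 = -241 (mod 19).
    Reduce coefficients mod 19: 3·t ≡ 6 (mod 19).
    The inverse of 3 mod 19 is 13 (since 3·13 = 39 = 2·19 + 1), so t ≡ 13·6 = 78 ≡ 2 (mod 19).
    Then x = 256 + 1105·2 = 2466, valid modulo lcm(1105, 19) = 20995: x ≡ 2466 (mod 20995).
Verify against each original: 2466 mod 13 = 9, 2466 mod 5 = 1, 2466 mod 17 = 1, 2466 mod 19 = 15.

x ≡ 2466 (mod 20995).


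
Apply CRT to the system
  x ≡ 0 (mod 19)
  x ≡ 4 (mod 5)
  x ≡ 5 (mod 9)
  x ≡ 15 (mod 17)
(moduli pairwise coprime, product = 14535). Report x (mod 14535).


Product of moduli M = 19 · 5 · 9 · 17 = 14535.
Merge one congruence at a time:
  Start: x ≡ 0 (mod 19).
  Combine with x ≡ 4 (mod 5); new modulus lcm = 95.
    Write x = 0 + 19·t and substitute into x ≡ 4 (mod 5): 19·t ≡ 4 − 0 = 4 (mod 5).
    Reduce coefficients mod 5: 4·t ≡ 4 (mod 5).
    The inverse of 4 mod 5 is 4 (since 4·4 = 16 = 3·5 + 1), so t ≡ 4·4 = 16 ≡ 1 (mod 5).
    Then x = 0 + 19·1 = 19, valid modulo lcm(19, 5) = 95: x ≡ 19 (mod 95).
  Combine with x ≡ 5 (mod 9); new modulus lcm = 855.
    Write x = 19 + 95·t and substitute into x ≡ 5 (mod 9): 95·t ≡ 5 − 19 = -14 (mod 9).
    Reduce coefficients mod 9: 5·t ≡ 4 (mod 9).
    The inverse of 5 mod 9 is 2 (since 5·2 = 10 = 1·9 + 1), so t ≡ 2·4 = 8 ≡ 8 (mod 9).
    Then x = 19 + 95·8 = 779, valid modulo lcm(95, 9) = 855: x ≡ 779 (mod 855).
  Combine with x ≡ 15 (mod 17); new modulus lcm = 14535.
    Write x = 779 + 855·t and substitute into x ≡ 15 (mod 17): 855·t ≡ 15 − 779 = -764 (mod 17).
    Reduce coefficients mod 17: 5·t ≡ 1 (mod 17).
    The inverse of 5 mod 17 is 7 (since 5·7 = 35 = 2·17 + 1), so t ≡ 7·1 = 7 ≡ 7 (mod 17).
    Then x = 779 + 855·7 = 6764, valid modulo lcm(855, 17) = 14535: x ≡ 6764 (mod 14535).
Verify against each original: 6764 mod 19 = 0, 6764 mod 5 = 4, 6764 mod 9 = 5, 6764 mod 17 = 15.

x ≡ 6764 (mod 14535).


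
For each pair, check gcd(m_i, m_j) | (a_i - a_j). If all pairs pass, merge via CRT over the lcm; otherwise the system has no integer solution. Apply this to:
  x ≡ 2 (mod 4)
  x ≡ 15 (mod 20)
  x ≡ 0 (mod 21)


Moduli 4, 20, 21 are not pairwise coprime, so CRT works modulo lcm(m_i) when all pairwise compatibility conditions hold.
Pairwise compatibility: gcd(m_i, m_j) must divide a_i - a_j for every pair.
Merge one congruence at a time:
  Start: x ≡ 2 (mod 4).
  Combine with x ≡ 15 (mod 20): gcd(4, 20) = 4, and 15 - 2 = 13 is NOT divisible by 4.
    ⇒ system is inconsistent (no integer solution).

No solution (the system is inconsistent).


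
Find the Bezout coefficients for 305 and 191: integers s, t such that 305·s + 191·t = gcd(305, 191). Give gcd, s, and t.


Euclidean algorithm on (305, 191) — divide until remainder is 0:
  305 = 1 · 191 + 114
  191 = 1 · 114 + 77
  114 = 1 · 77 + 37
  77 = 2 · 37 + 3
  37 = 12 · 3 + 1
  3 = 3 · 1 + 0
gcd(305, 191) = 1.
Track Bezout coefficients alongside the remainders: start with r₀ = 305 = a·1 + b·0 (s = 1, t = 0) and r₁ = 191 = a·0 + b·1 (s = 0, t = 1); each new remainder r_{k+1} = r_{k-1} − q_k·r_k inherits s_{k+1} = s_{k-1} − q_k·s_k, t_{k+1} = t_{k-1} − q_k·t_k, so r_k = a·s_k + b·t_k at every step:
  q = 1: r = 114, s = 1 − 1·0 = 1, t = 0 − 1·1 = -1  (check: 305·1 + 191·(-1) = 114)
  q = 1: r = 77, s = 0 − 1·1 = -1, t = 1 − 1·(-1) = 2  (check: 305·(-1) + 191·2 = 77)
  q = 1: r = 37, s = 1 − 1·(-1) = 2, t = -1 − 1·2 = -3  (check: 305·2 + 191·(-3) = 37)
  q = 2: r = 3, s = -1 − 2·2 = -5, t = 2 − 2·(-3) = 8  (check: 305·(-5) + 191·8 = 3)
  q = 12: r = 1, s = 2 − 12·(-5) = 62, t = -3 − 12·8 = -99  (check: 305·62 + 191·(-99) = 1)
The row with r = 1 (the gcd) gives the Bezout coefficients s = 62, t = -99.
Result: 305 · (62) + 191 · (-99) = 1.

gcd(305, 191) = 1; s = 62, t = -99 (check: 305·62 + 191·(-99) = 1).


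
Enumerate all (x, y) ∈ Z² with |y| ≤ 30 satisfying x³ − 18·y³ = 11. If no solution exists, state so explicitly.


The equation is x³ - 18y³ = 11. For fixed y, x³ = 18·y³ + 11, so a solution requires the RHS to be a perfect cube.
Strategy: iterate y from -30 to 30, compute RHS = 18·y³ + 11, and check whether it is a (positive or negative) perfect cube.
Check small values of y:
  y = 0: RHS = 11 is not a perfect cube.
  y = 1: RHS = 29 is not a perfect cube.
  y = -1: RHS = -7 is not a perfect cube.
  y = 2: RHS = 155 is not a perfect cube.
  y = -2: RHS = -133 is not a perfect cube.
  y = 3: RHS = 497 is not a perfect cube.
  y = -3: RHS = -475 is not a perfect cube.
Continuing the search up to |y| = 30 finds no solutions either.
No (x, y) in the scanned range satisfies the equation.

No integer solutions with |y| ≤ 30.


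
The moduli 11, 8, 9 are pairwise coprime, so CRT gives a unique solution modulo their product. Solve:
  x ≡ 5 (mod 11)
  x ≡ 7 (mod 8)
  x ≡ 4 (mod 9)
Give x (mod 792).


Moduli 11, 8, 9 are pairwise coprime; by CRT there is a unique solution modulo M = 11 · 8 · 9 = 792.
Solve pairwise, accumulating the modulus:
  Start with x ≡ 5 (mod 11).
  Combine with x ≡ 7 (mod 8): since gcd(11, 8) = 1, we get a unique residue mod 88.
    Write x = 5 + 11·t and substitute into x ≡ 7 (mod 8): 11·t ≡ 7 − 5 = 2 (mod 8).
    Reduce coefficients mod 8: 3·t ≡ 2 (mod 8).
    The inverse of 3 mod 8 is 3 (since 3·3 = 9 = 1·8 + 1), so t ≡ 3·2 = 6 ≡ 6 (mod 8).
    Then x = 5 + 11·6 = 71, valid modulo lcm(11, 8) = 88: x ≡ 71 (mod 88).
  Combine with x ≡ 4 (mod 9): since gcd(88, 9) = 1, we get a unique residue mod 792.
    Write x = 71 + 88·t and substitute into x ≡ 4 (mod 9): 88·t ≡ 4 − 71 = -67 (mod 9).
    Reduce coefficients mod 9: 7·t ≡ 5 (mod 9).
    The inverse of 7 mod 9 is 4 (since 7·4 = 28 = 3·9 + 1), so t ≡ 4·5 = 20 ≡ 2 (mod 9).
    Then x = 71 + 88·2 = 247, valid modulo lcm(88, 9) = 792: x ≡ 247 (mod 792).
Verify: 247 mod 11 = 5 ✓, 247 mod 8 = 7 ✓, 247 mod 9 = 4 ✓.

x ≡ 247 (mod 792).


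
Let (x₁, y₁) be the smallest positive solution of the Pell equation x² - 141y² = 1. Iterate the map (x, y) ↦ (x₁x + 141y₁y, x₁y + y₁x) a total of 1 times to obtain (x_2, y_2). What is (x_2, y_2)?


Step 1: Find the fundamental solution (x₁, y₁) of x² - 141y² = 1.
  Expand √141 as a continued fraction. a₀ = ⌊√141⌋ = 11; iterate m_{k+1} = d_k·a_k − m_k, d_{k+1} = (141 − m_{k+1}²)/d_k, a_{k+1} = ⌊(a₀ + m_{k+1})/d_{k+1}⌋ (starting m₀ = 0, d₀ = 1), with convergents p_k = a_k·p_{k-1} + p_{k-2}, q_k = a_k·q_{k-1} + q_{k-2} (p₋₁ = 1, q₋₁ = 0):
  k = 0: a₀ = 11; p₀/q₀ = 11/1; p₀² − 141·q₀² = 121 − 141 = -20.
  k = 1: m = 11, d = 20, a = ⌊(11 + 11)/20⌋ = 1; p/q = (1·11 + 1)/(1·1 + 0) = 12/1; p² − 141·q² = 144 − 141 = 3.
  k = 2: m = 9, d = 3, a = ⌊(11 + 9)/3⌋ = 6; p/q = (6·12 + 11)/(6·1 + 1) = 83/7; p² − 141·q² = 6889 − 6909 = -20.
  k = 3: m = 9, d = 20, a = ⌊(11 + 9)/20⌋ = 1; p/q = (1·83 + 12)/(1·7 + 1) = 95/8; p² − 141·q² = 9025 − 9024 = 1.
  The first convergent with p² − 141·q² = 1 gives the fundamental solution (x₁, y₁) = (95, 8).
Step 2: Apply the recurrence (x_{n+1}, y_{n+1}) = (x₁x_n + 141y₁y_n, x₁y_n + y₁x_n) repeatedly.
  From (x_1, y_1) = (95, 8): x_2 = 95·95 + 141·8·8 = 18049; y_2 = 95·8 + 8·95 = 1520.
Step 3: Verify x_2² - 141·y_2² = 325766401 - 325766400 = 1 (should be 1). ✓

(x_1, y_1) = (95, 8); (x_2, y_2) = (18049, 1520).


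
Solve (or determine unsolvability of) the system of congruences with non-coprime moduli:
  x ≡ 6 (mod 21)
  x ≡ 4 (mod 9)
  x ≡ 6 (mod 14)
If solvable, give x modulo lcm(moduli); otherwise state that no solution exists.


Moduli 21, 9, 14 are not pairwise coprime, so CRT works modulo lcm(m_i) when all pairwise compatibility conditions hold.
Pairwise compatibility: gcd(m_i, m_j) must divide a_i - a_j for every pair.
Merge one congruence at a time:
  Start: x ≡ 6 (mod 21).
  Combine with x ≡ 4 (mod 9): gcd(21, 9) = 3, and 4 - 6 = -2 is NOT divisible by 3.
    ⇒ system is inconsistent (no integer solution).

No solution (the system is inconsistent).


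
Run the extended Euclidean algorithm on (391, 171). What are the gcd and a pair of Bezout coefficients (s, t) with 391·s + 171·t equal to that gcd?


Euclidean algorithm on (391, 171) — divide until remainder is 0:
  391 = 2 · 171 + 49
  171 = 3 · 49 + 24
  49 = 2 · 24 + 1
  24 = 24 · 1 + 0
gcd(391, 171) = 1.
Track Bezout coefficients alongside the remainders: start with r₀ = 391 = a·1 + b·0 (s = 1, t = 0) and r₁ = 171 = a·0 + b·1 (s = 0, t = 1); each new remainder r_{k+1} = r_{k-1} − q_k·r_k inherits s_{k+1} = s_{k-1} − q_k·s_k, t_{k+1} = t_{k-1} − q_k·t_k, so r_k = a·s_k + b·t_k at every step:
  q = 2: r = 49, s = 1 − 2·0 = 1, t = 0 − 2·1 = -2  (check: 391·1 + 171·(-2) = 49)
  q = 3: r = 24, s = 0 − 3·1 = -3, t = 1 − 3·(-2) = 7  (check: 391·(-3) + 171·7 = 24)
  q = 2: r = 1, s = 1 − 2·(-3) = 7, t = -2 − 2·7 = -16  (check: 391·7 + 171·(-16) = 1)
The row with r = 1 (the gcd) gives the Bezout coefficients s = 7, t = -16.
Result: 391 · (7) + 171 · (-16) = 1.

gcd(391, 171) = 1; s = 7, t = -16 (check: 391·7 + 171·(-16) = 1).


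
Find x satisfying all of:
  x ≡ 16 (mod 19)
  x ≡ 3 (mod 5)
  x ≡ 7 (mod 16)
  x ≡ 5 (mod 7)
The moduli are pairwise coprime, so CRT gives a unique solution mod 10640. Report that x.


Product of moduli M = 19 · 5 · 16 · 7 = 10640.
Merge one congruence at a time:
  Start: x ≡ 16 (mod 19).
  Combine with x ≡ 3 (mod 5); new modulus lcm = 95.
    Write x = 16 + 19·t and substitute into x ≡ 3 (mod 5): 19·t ≡ 3 − 16 = -13 (mod 5).
    Reduce coefficients mod 5: 4·t ≡ 2 (mod 5).
    The inverse of 4 mod 5 is 4 (since 4·4 = 16 = 3·5 + 1), so t ≡ 4·2 = 8 ≡ 3 (mod 5).
    Then x = 16 + 19·3 = 73, valid modulo lcm(19, 5) = 95: x ≡ 73 (mod 95).
  Combine with x ≡ 7 (mod 16); new modulus lcm = 1520.
    Write x = 73 + 95·t and substitute into x ≡ 7 (mod 16): 95·t ≡ 7 − 73 = -66 (mod 16).
    Reduce coefficients mod 16: 15·t ≡ 14 (mod 16).
    The inverse of 15 mod 16 is 15 (since 15·15 = 225 = 14·16 + 1), so t ≡ 15·14 = 210 ≡ 2 (mod 16).
    Then x = 73 + 95·2 = 263, valid modulo lcm(95, 16) = 1520: x ≡ 263 (mod 1520).
  Combine with x ≡ 5 (mod 7); new modulus lcm = 10640.
    Write x = 263 + 1520·t and substitute into x ≡ 5 (mod 7): 1520·t ≡ 5 − 263 = -258 (mod 7).
    Reduce coefficients mod 7: 1·t ≡ 1 (mod 7).
    So t ≡ 1 (mod 7).
    Then x = 263 + 1520·1 = 1783, valid modulo lcm(1520, 7) = 10640: x ≡ 1783 (mod 10640).
Verify against each original: 1783 mod 19 = 16, 1783 mod 5 = 3, 1783 mod 16 = 7, 1783 mod 7 = 5.

x ≡ 1783 (mod 10640).


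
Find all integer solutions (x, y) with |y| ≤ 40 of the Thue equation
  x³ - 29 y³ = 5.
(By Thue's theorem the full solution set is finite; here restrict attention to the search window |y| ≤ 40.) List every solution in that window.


The equation is x³ - 29y³ = 5. For fixed y, x³ = 29·y³ + 5, so a solution requires the RHS to be a perfect cube.
Strategy: iterate y from -40 to 40, compute RHS = 29·y³ + 5, and check whether it is a (positive or negative) perfect cube.
Check small values of y:
  y = 0: RHS = 5 is not a perfect cube.
  y = 1: RHS = 34 is not a perfect cube.
  y = -1: RHS = -24 is not a perfect cube.
  y = 2: RHS = 237 is not a perfect cube.
  y = -2: RHS = -227 is not a perfect cube.
  y = 3: RHS = 788 is not a perfect cube.
  y = -3: RHS = -778 is not a perfect cube.
Continuing the search up to |y| = 40 finds no solutions either.
No (x, y) in the scanned range satisfies the equation.

No integer solutions with |y| ≤ 40.
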